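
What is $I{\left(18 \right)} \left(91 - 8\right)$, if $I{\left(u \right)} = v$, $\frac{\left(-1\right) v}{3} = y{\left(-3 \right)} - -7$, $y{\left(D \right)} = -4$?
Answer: $-747$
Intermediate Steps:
$v = -9$ ($v = - 3 \left(-4 - -7\right) = - 3 \left(-4 + 7\right) = \left(-3\right) 3 = -9$)
$I{\left(u \right)} = -9$
$I{\left(18 \right)} \left(91 - 8\right) = - 9 \left(91 - 8\right) = \left(-9\right) 83 = -747$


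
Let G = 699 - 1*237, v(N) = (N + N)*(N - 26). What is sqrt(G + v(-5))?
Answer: 2*sqrt(193) ≈ 27.785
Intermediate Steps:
v(N) = 2*N*(-26 + N) (v(N) = (2*N)*(-26 + N) = 2*N*(-26 + N))
G = 462 (G = 699 - 237 = 462)
sqrt(G + v(-5)) = sqrt(462 + 2*(-5)*(-26 - 5)) = sqrt(462 + 2*(-5)*(-31)) = sqrt(462 + 310) = sqrt(772) = 2*sqrt(193)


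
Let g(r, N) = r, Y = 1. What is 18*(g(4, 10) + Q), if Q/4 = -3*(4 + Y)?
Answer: -1008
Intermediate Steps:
Q = -60 (Q = 4*(-3*(4 + 1)) = 4*(-3*5) = 4*(-15) = -60)
18*(g(4, 10) + Q) = 18*(4 - 60) = 18*(-56) = -1008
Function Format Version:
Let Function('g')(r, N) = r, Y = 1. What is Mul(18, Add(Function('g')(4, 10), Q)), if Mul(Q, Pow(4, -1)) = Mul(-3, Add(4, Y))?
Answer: -1008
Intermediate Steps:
Q = -60 (Q = Mul(4, Mul(-3, Add(4, 1))) = Mul(4, Mul(-3, 5)) = Mul(4, -15) = -60)
Mul(18, Add(Function('g')(4, 10), Q)) = Mul(18, Add(4, -60)) = Mul(18, -56) = -1008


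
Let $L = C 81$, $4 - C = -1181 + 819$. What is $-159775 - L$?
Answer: $-189421$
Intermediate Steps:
$C = 366$ ($C = 4 - \left(-1181 + 819\right) = 4 - -362 = 4 + 362 = 366$)
$L = 29646$ ($L = 366 \cdot 81 = 29646$)
$-159775 - L = -159775 - 29646 = -189421$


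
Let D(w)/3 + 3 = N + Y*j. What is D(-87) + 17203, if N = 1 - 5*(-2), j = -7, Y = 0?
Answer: 17227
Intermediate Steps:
N = 11 (N = 1 + 10 = 11)
D(w) = 24 (D(w) = -9 + 3*(11 + 0*(-7)) = -9 + 3*(11 + 0) = -9 + 3*11 = -9 + 33 = 24)
D(-87) + 17203 = 24 + 17203 = 17227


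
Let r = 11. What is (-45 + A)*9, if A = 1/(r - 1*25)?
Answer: -5679/14 ≈ -405.64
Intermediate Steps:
A = -1/14 (A = 1/(11 - 1*25) = 1/(11 - 25) = 1/(-14) = -1/14 ≈ -0.071429)
(-45 + A)*9 = (-45 - 1/14)*9 = -631/14*9 = -5679/14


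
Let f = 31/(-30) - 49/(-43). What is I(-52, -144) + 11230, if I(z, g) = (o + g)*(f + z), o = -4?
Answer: 12197132/645 ≈ 18910.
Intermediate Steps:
f = 137/1290 (f = 31*(-1/30) - 49*(-1/43) = -31/30 + 49/43 = 137/1290 ≈ 0.10620)
I(z, g) = (-4 + g)*(137/1290 + z)
I(-52, -144) + 11230 = (-274/645 - 4*(-52) + (137/1290)*(-144) - 144*(-52)) + 11230 = (-274/645 + 208 - 3288/215 + 7488) + 11230 = 4953782/645 + 11230 = 12197132/645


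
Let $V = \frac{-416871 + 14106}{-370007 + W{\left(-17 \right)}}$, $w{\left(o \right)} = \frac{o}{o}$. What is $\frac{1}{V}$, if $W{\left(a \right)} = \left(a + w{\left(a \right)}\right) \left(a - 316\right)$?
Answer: $\frac{364679}{402765} \approx 0.90544$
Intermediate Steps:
$w{\left(o \right)} = 1$
$W{\left(a \right)} = \left(1 + a\right) \left(-316 + a\right)$ ($W{\left(a \right)} = \left(a + 1\right) \left(a - 316\right) = \left(1 + a\right) \left(-316 + a\right)$)
$V = \frac{402765}{364679}$ ($V = \frac{-416871 + 14106}{-370007 - \left(-5039 - 289\right)} = - \frac{402765}{-370007 + \left(-316 + 289 + 5355\right)} = - \frac{402765}{-370007 + 5328} = - \frac{402765}{-364679} = \left(-402765\right) \left(- \frac{1}{364679}\right) = \frac{402765}{364679} \approx 1.1044$)
$\frac{1}{V} = \frac{1}{\frac{402765}{364679}} = \frac{364679}{402765}$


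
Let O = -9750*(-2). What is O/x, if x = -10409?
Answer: -19500/10409 ≈ -1.8734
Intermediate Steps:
O = 19500
O/x = 19500/(-10409) = 19500*(-1/10409) = -19500/10409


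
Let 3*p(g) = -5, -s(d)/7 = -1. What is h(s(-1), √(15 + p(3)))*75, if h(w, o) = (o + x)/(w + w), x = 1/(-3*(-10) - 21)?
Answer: 25/42 + 25*√30/7 ≈ 20.157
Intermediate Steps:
s(d) = 7 (s(d) = -7*(-1) = 7)
p(g) = -5/3 (p(g) = (⅓)*(-5) = -5/3)
x = ⅑ (x = 1/(30 - 21) = 1/9 = ⅑ ≈ 0.11111)
h(w, o) = (⅑ + o)/(2*w) (h(w, o) = (o + ⅑)/(w + w) = (⅑ + o)/((2*w)) = (⅑ + o)*(1/(2*w)) = (⅑ + o)/(2*w))
h(s(-1), √(15 + p(3)))*75 = ((1/18)*(1 + 9*√(15 - 5/3))/7)*75 = ((1/18)*(⅐)*(1 + 9*√(40/3)))*75 = ((1/18)*(⅐)*(1 + 9*(2*√30/3)))*75 = ((1/18)*(⅐)*(1 + 6*√30))*75 = (1/126 + √30/21)*75 = 25/42 + 25*√30/7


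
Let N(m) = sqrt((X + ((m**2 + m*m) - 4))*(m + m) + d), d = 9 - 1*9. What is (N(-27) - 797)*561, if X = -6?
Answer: -447117 + 6732*I*sqrt(543) ≈ -4.4712e+5 + 1.5687e+5*I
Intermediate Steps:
d = 0 (d = 9 - 9 = 0)
N(m) = sqrt(2)*sqrt(m*(-10 + 2*m**2)) (N(m) = sqrt((-6 + ((m**2 + m*m) - 4))*(m + m) + 0) = sqrt((-6 + ((m**2 + m**2) - 4))*(2*m) + 0) = sqrt((-6 + (2*m**2 - 4))*(2*m) + 0) = sqrt((-6 + (-4 + 2*m**2))*(2*m) + 0) = sqrt((-10 + 2*m**2)*(2*m) + 0) = sqrt(2*m*(-10 + 2*m**2) + 0) = sqrt(2*m*(-10 + 2*m**2)) = sqrt(2)*sqrt(m*(-10 + 2*m**2)))
(N(-27) - 797)*561 = (2*sqrt(-27*(-5 + (-27)**2)) - 797)*561 = (2*sqrt(-27*(-5 + 729)) - 797)*561 = (2*sqrt(-27*724) - 797)*561 = (2*sqrt(-19548) - 797)*561 = (2*(6*I*sqrt(543)) - 797)*561 = (12*I*sqrt(543) - 797)*561 = (-797 + 12*I*sqrt(543))*561 = -447117 + 6732*I*sqrt(543)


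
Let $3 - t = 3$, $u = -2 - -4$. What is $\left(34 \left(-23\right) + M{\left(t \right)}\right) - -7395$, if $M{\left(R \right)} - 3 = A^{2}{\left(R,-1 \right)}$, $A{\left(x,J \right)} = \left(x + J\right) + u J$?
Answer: $6625$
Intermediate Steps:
$u = 2$ ($u = -2 + 4 = 2$)
$t = 0$ ($t = 3 - 3 = 0$)
$A{\left(x,J \right)} = x + 3 J$ ($A{\left(x,J \right)} = \left(x + J\right) + 2 J = \left(J + x\right) + 2 J = x + 3 J$)
$M{\left(R \right)} = 3 + \left(-3 + R\right)^{2}$ ($M{\left(R \right)} = 3 + \left(R + 3 \left(-1\right)\right)^{2} = 3 + \left(R - 3\right)^{2} = 3 + \left(-3 + R\right)^{2}$)
$\left(34 \left(-23\right) + M{\left(t \right)}\right) - -7395 = \left(34 \left(-23\right) + \left(3 + \left(-3 + 0\right)^{2}\right)\right) - -7395 = \left(-782 + \left(3 + \left(-3\right)^{2}\right)\right) + 7395 = \left(-782 + \left(3 + 9\right)\right) + 7395 = \left(-782 + 12\right) + 7395 = -770 + 7395 = 6625$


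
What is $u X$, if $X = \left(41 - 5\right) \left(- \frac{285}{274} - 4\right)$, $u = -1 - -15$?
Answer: $- \frac{348012}{137} \approx -2540.2$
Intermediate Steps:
$u = 14$ ($u = -1 + 15 = 14$)
$X = - \frac{24858}{137}$ ($X = 36 \left(\left(-285\right) \frac{1}{274} - 4\right) = 36 \left(- \frac{285}{274} - 4\right) = 36 \left(- \frac{1381}{274}\right) = - \frac{24858}{137} \approx -181.45$)
$u X = 14 \left(- \frac{24858}{137}\right) = - \frac{348012}{137}$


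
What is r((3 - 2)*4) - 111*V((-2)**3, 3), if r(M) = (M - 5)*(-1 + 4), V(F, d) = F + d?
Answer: 552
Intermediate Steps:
r(M) = -15 + 3*M (r(M) = (-5 + M)*3 = -15 + 3*M)
r((3 - 2)*4) - 111*V((-2)**3, 3) = (-15 + 3*((3 - 2)*4)) - 111*((-2)**3 + 3) = (-15 + 3*(1*4)) - 111*(-8 + 3) = (-15 + 3*4) - 111*(-5) = (-15 + 12) + 555 = -3 + 555 = 552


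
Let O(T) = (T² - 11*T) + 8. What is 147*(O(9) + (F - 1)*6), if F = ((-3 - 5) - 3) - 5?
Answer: -16464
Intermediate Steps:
F = -16 (F = (-8 - 3) - 5 = -11 - 5 = -16)
O(T) = 8 + T² - 11*T
147*(O(9) + (F - 1)*6) = 147*((8 + 9² - 11*9) + (-16 - 1)*6) = 147*((8 + 81 - 99) - 17*6) = 147*(-10 - 102) = 147*(-112) = -16464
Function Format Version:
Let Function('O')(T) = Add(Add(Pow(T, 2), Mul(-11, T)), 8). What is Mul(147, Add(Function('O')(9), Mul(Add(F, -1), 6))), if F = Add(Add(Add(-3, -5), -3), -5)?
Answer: -16464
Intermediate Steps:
F = -16 (F = Add(Add(-8, -3), -5) = Add(-11, -5) = -16)
Function('O')(T) = Add(8, Pow(T, 2), Mul(-11, T))
Mul(147, Add(Function('O')(9), Mul(Add(F, -1), 6))) = Mul(147, Add(Add(8, Pow(9, 2), Mul(-11, 9)), Mul(Add(-16, -1), 6))) = Mul(147, Add(Add(8, 81, -99), Mul(-17, 6))) = Mul(147, Add(-10, -102)) = Mul(147, -112) = -16464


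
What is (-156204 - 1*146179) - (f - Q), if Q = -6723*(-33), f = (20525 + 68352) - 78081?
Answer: -91320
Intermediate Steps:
f = 10796 (f = 88877 - 78081 = 10796)
Q = 221859
(-156204 - 1*146179) - (f - Q) = (-156204 - 1*146179) - (10796 - 1*221859) = (-156204 - 146179) - (10796 - 221859) = -302383 - 1*(-211063) = -302383 + 211063 = -91320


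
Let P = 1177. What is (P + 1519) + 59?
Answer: 2755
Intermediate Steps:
(P + 1519) + 59 = (1177 + 1519) + 59 = 2696 + 59 = 2755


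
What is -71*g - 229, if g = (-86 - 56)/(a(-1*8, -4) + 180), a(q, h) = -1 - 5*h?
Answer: -35489/199 ≈ -178.34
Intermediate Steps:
g = -142/199 (g = (-86 - 56)/((-1 - 5*(-4)) + 180) = -142/((-1 + 20) + 180) = -142/(19 + 180) = -142/199 ≈ -0.71357)
-71*g - 229 = -71*(-142/199) - 229 = 10082/199 - 229 = -35489/199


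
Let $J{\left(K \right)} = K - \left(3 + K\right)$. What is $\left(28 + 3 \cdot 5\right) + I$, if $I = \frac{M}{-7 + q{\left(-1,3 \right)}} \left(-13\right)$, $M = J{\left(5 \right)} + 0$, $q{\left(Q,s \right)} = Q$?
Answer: $\frac{305}{8} \approx 38.125$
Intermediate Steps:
$J{\left(K \right)} = -3$
$M = -3$ ($M = -3 + 0 = -3$)
$I = - \frac{39}{8}$ ($I = \frac{1}{-7 - 1} \left(-3\right) \left(-13\right) = \frac{1}{-8} \left(-3\right) \left(-13\right) = \left(- \frac{1}{8}\right) \left(-3\right) \left(-13\right) = \frac{3}{8} \left(-13\right) = - \frac{39}{8} \approx -4.875$)
$\left(28 + 3 \cdot 5\right) + I = \left(28 + 3 \cdot 5\right) - \frac{39}{8} = \left(28 + 15\right) - \frac{39}{8} = 43 - \frac{39}{8} = \frac{305}{8}$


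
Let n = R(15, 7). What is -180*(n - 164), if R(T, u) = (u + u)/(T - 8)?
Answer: 29160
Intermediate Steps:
R(T, u) = 2*u/(-8 + T) (R(T, u) = (2*u)/(-8 + T) = 2*u/(-8 + T))
n = 2 (n = 2*7/(-8 + 15) = 2*7/7 = 2*7*(1/7) = 2)
-180*(n - 164) = -180*(2 - 164) = -180*(-162) = 29160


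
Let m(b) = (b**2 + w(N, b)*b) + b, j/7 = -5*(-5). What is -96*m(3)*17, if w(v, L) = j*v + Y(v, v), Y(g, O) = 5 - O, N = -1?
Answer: 807840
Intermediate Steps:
j = 175 (j = 7*(-5*(-5)) = 7*25 = 175)
w(v, L) = 5 + 174*v (w(v, L) = 175*v + (5 - v) = 5 + 174*v)
m(b) = b**2 - 168*b (m(b) = (b**2 + (5 + 174*(-1))*b) + b = (b**2 + (5 - 174)*b) + b = (b**2 - 169*b) + b = b**2 - 168*b)
-96*m(3)*17 = -288*(-168 + 3)*17 = -288*(-165)*17 = -96*(-495)*17 = 47520*17 = 807840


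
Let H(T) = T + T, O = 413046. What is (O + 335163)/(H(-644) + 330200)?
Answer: 748209/328912 ≈ 2.2748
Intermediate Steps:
H(T) = 2*T
(O + 335163)/(H(-644) + 330200) = (413046 + 335163)/(2*(-644) + 330200) = 748209/(-1288 + 330200) = 748209/328912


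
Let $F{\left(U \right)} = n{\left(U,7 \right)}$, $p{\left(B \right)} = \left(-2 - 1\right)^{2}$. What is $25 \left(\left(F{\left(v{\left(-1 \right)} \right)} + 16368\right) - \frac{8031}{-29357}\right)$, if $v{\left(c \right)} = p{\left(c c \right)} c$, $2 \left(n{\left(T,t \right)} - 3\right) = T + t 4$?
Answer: $\frac{24044518475}{58714} \approx 4.0952 \cdot 10^{5}$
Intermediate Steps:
$p{\left(B \right)} = 9$ ($p{\left(B \right)} = \left(-3\right)^{2} = 9$)
$n{\left(T,t \right)} = 3 + \frac{T}{2} + 2 t$ ($n{\left(T,t \right)} = 3 + \frac{T + t 4}{2} = 3 + \frac{T + 4 t}{2} = 3 + \left(\frac{T}{2} + 2 t\right) = 3 + \frac{T}{2} + 2 t$)
$v{\left(c \right)} = 9 c$
$F{\left(U \right)} = 17 + \frac{U}{2}$ ($F{\left(U \right)} = 3 + \frac{U}{2} + 2 \cdot 7 = 3 + \frac{U}{2} + 14 = 17 + \frac{U}{2}$)
$25 \left(\left(F{\left(v{\left(-1 \right)} \right)} + 16368\right) - \frac{8031}{-29357}\right) = 25 \left(\left(\left(17 + \frac{9 \left(-1\right)}{2}\right) + 16368\right) - \frac{8031}{-29357}\right) = 25 \left(\left(\left(17 + \frac{1}{2} \left(-9\right)\right) + 16368\right) - - \frac{8031}{29357}\right) = 25 \left(\left(\left(17 - \frac{9}{2}\right) + 16368\right) + \frac{8031}{29357}\right) = 25 \left(\left(\frac{25}{2} + 16368\right) + \frac{8031}{29357}\right) = 25 \left(\frac{32761}{2} + \frac{8031}{29357}\right) = 25 \cdot \frac{961780739}{58714} = \frac{24044518475}{58714}$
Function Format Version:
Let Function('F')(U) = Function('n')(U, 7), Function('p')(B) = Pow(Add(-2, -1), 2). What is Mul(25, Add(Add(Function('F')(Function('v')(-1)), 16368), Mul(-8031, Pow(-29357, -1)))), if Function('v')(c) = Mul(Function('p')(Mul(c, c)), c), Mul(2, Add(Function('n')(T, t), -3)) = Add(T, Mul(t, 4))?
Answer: Rational(24044518475, 58714) ≈ 4.0952e+5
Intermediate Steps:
Function('p')(B) = 9 (Function('p')(B) = Pow(-3, 2) = 9)
Function('n')(T, t) = Add(3, Mul(Rational(1, 2), T), Mul(2, t)) (Function('n')(T, t) = Add(3, Mul(Rational(1, 2), Add(T, Mul(t, 4)))) = Add(3, Mul(Rational(1, 2), Add(T, Mul(4, t)))) = Add(3, Add(Mul(Rational(1, 2), T), Mul(2, t))) = Add(3, Mul(Rational(1, 2), T), Mul(2, t)))
Function('v')(c) = Mul(9, c)
Function('F')(U) = Add(17, Mul(Rational(1, 2), U)) (Function('F')(U) = Add(3, Mul(Rational(1, 2), U), Mul(2, 7)) = Add(3, Mul(Rational(1, 2), U), 14) = Add(17, Mul(Rational(1, 2), U)))
Mul(25, Add(Add(Function('F')(Function('v')(-1)), 16368), Mul(-8031, Pow(-29357, -1)))) = Mul(25, Add(Add(Add(17, Mul(Rational(1, 2), Mul(9, -1))), 16368), Mul(-8031, Pow(-29357, -1)))) = Mul(25, Add(Add(Add(17, Mul(Rational(1, 2), -9)), 16368), Mul(-8031, Rational(-1, 29357)))) = Mul(25, Add(Add(Add(17, Rational(-9, 2)), 16368), Rational(8031, 29357))) = Mul(25, Add(Add(Rational(25, 2), 16368), Rational(8031, 29357))) = Mul(25, Add(Rational(32761, 2), Rational(8031, 29357))) = Mul(25, Rational(961780739, 58714)) = Rational(24044518475, 58714)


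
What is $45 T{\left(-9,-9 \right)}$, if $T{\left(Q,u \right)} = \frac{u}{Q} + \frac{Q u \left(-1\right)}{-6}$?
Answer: $\frac{1305}{2} \approx 652.5$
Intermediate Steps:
$T{\left(Q,u \right)} = \frac{u}{Q} + \frac{Q u}{6}$ ($T{\left(Q,u \right)} = \frac{u}{Q} + - Q u \left(- \frac{1}{6}\right) = \frac{u}{Q} + \frac{Q u}{6}$)
$45 T{\left(-9,-9 \right)} = 45 \left(- \frac{9}{-9} + \frac{1}{6} \left(-9\right) \left(-9\right)\right) = 45 \left(\left(-9\right) \left(- \frac{1}{9}\right) + \frac{27}{2}\right) = 45 \left(1 + \frac{27}{2}\right) = 45 \cdot \frac{29}{2} = \frac{1305}{2}$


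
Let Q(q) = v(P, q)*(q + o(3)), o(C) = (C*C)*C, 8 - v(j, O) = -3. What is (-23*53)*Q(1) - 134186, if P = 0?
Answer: -509638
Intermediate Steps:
v(j, O) = 11 (v(j, O) = 8 - 1*(-3) = 8 + 3 = 11)
o(C) = C³ (o(C) = C²*C = C³)
Q(q) = 297 + 11*q (Q(q) = 11*(q + 3³) = 11*(q + 27) = 11*(27 + q) = 297 + 11*q)
(-23*53)*Q(1) - 134186 = (-23*53)*(297 + 11*1) - 134186 = -1219*(297 + 11) - 134186 = -1219*308 - 134186 = -375452 - 134186 = -509638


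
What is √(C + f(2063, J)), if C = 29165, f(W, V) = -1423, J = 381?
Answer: √27742 ≈ 166.56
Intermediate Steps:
√(C + f(2063, J)) = √(29165 - 1423) = √27742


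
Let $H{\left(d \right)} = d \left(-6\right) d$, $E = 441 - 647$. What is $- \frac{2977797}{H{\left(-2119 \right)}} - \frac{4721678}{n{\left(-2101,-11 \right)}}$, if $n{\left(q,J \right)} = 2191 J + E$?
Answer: $\frac{42426315924209}{218284686854} \approx 194.36$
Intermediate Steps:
$E = -206$ ($E = 441 - 647 = -206$)
$H{\left(d \right)} = - 6 d^{2}$ ($H{\left(d \right)} = - 6 d d = - 6 d^{2}$)
$n{\left(q,J \right)} = -206 + 2191 J$ ($n{\left(q,J \right)} = 2191 J - 206 = -206 + 2191 J$)
$- \frac{2977797}{H{\left(-2119 \right)}} - \frac{4721678}{n{\left(-2101,-11 \right)}} = - \frac{2977797}{\left(-6\right) \left(-2119\right)^{2}} - \frac{4721678}{-206 + 2191 \left(-11\right)} = - \frac{2977797}{\left(-6\right) 4490161} - \frac{4721678}{-206 - 24101} = - \frac{2977797}{-26940966} - \frac{4721678}{-24307} = \left(-2977797\right) \left(- \frac{1}{26940966}\right) - - \frac{4721678}{24307} = \frac{992599}{8980322} + \frac{4721678}{24307} = \frac{42426315924209}{218284686854}$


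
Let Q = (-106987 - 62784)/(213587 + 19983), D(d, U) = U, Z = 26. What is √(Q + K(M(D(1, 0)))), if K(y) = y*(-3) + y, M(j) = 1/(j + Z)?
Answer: 3*I*√823404554570/3036410 ≈ 0.89654*I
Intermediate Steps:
M(j) = 1/(26 + j) (M(j) = 1/(j + 26) = 1/(26 + j))
Q = -169771/233570 ≈ -0.72685
K(y) = -2*y (K(y) = -3*y + y = -2*y)
√(Q + K(M(D(1, 0)))) = √(-169771/233570 - 2/(26 + 0)) = √(-169771/233570 - 2/26) = √(-169771/233570 - 2*1/26) = √(-169771/233570 - 1/13) = √(-2440593/3036410) = 3*I*√823404554570/3036410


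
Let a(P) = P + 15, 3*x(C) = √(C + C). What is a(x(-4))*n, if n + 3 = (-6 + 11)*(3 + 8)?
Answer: 780 + 104*I*√2/3 ≈ 780.0 + 49.026*I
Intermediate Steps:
x(C) = √2*√C/3 (x(C) = √(C + C)/3 = √(2*C)/3 = (√2*√C)/3 = √2*√C/3)
a(P) = 15 + P
n = 52 (n = -3 + (-6 + 11)*(3 + 8) = -3 + 5*11 = -3 + 55 = 52)
a(x(-4))*n = (15 + √2*√(-4)/3)*52 = (15 + √2*(2*I)/3)*52 = (15 + 2*I*√2/3)*52 = 780 + 104*I*√2/3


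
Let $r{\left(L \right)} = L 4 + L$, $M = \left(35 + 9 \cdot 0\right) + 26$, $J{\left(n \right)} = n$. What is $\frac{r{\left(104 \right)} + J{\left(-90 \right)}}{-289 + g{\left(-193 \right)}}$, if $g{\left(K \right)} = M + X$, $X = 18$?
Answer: $- \frac{43}{21} \approx -2.0476$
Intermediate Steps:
$M = 61$ ($M = \left(35 + 0\right) + 26 = 35 + 26 = 61$)
$g{\left(K \right)} = 79$ ($g{\left(K \right)} = 61 + 18 = 79$)
$r{\left(L \right)} = 5 L$ ($r{\left(L \right)} = 4 L + L = 5 L$)
$\frac{r{\left(104 \right)} + J{\left(-90 \right)}}{-289 + g{\left(-193 \right)}} = \frac{5 \cdot 104 - 90}{-289 + 79} = \frac{520 - 90}{-210} = 430 \left(- \frac{1}{210}\right) = - \frac{43}{21}$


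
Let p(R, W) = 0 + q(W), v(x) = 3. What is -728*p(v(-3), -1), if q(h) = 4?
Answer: -2912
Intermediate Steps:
p(R, W) = 4 (p(R, W) = 0 + 4 = 4)
-728*p(v(-3), -1) = -728*4 = -2912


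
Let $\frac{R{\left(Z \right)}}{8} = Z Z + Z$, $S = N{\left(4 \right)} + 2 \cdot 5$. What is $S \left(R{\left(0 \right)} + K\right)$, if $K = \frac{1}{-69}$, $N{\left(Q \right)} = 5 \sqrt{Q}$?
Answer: $- \frac{20}{69} \approx -0.28986$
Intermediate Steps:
$S = 20$ ($S = 5 \sqrt{4} + 2 \cdot 5 = 5 \cdot 2 + 10 = 10 + 10 = 20$)
$K = - \frac{1}{69} \approx -0.014493$
$R{\left(Z \right)} = 8 Z + 8 Z^{2}$ ($R{\left(Z \right)} = 8 \left(Z Z + Z\right) = 8 \left(Z^{2} + Z\right) = 8 \left(Z + Z^{2}\right) = 8 Z + 8 Z^{2}$)
$S \left(R{\left(0 \right)} + K\right) = 20 \left(8 \cdot 0 \left(1 + 0\right) - \frac{1}{69}\right) = 20 \left(8 \cdot 0 \cdot 1 - \frac{1}{69}\right) = 20 \left(0 - \frac{1}{69}\right) = 20 \left(- \frac{1}{69}\right) = - \frac{20}{69}$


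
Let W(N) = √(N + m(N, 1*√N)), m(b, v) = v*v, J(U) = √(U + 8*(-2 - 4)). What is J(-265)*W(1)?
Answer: I*√626 ≈ 25.02*I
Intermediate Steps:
J(U) = √(-48 + U) (J(U) = √(U + 8*(-6)) = √(U - 48) = √(-48 + U))
m(b, v) = v²
W(N) = √2*√N (W(N) = √(N + (1*√N)²) = √(N + (√N)²) = √(N + N) = √(2*N) = √2*√N)
J(-265)*W(1) = √(-48 - 265)*(√2*√1) = √(-313)*(√2*1) = (I*√313)*√2 = I*√626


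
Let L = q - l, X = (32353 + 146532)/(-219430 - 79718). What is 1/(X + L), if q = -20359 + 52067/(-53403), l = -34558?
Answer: 1775044516/25201065001065 ≈ 7.0435e-5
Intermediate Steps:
q = -1087283744/53403 (q = -20359 + 52067*(-1/53403) = -20359 - 52067/53403 = -1087283744/53403 ≈ -20360.)
X = -178885/299148 (X = 178885/(-299148) = 178885*(-1/299148) = -178885/299148 ≈ -0.59798)
L = 758217130/53403 (L = -1087283744/53403 - 1*(-34558) = -1087283744/53403 + 34558 = 758217130/53403 ≈ 14198.)
1/(X + L) = 1/(-178885/299148 + 758217130/53403) = 1/(25201065001065/1775044516) = 1775044516/25201065001065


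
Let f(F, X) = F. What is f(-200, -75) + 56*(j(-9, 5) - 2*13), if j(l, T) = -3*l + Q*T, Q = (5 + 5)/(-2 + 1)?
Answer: -2944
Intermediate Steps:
Q = -10 (Q = 10/(-1) = 10*(-1) = -10)
j(l, T) = -10*T - 3*l (j(l, T) = -3*l - 10*T = -10*T - 3*l)
f(-200, -75) + 56*(j(-9, 5) - 2*13) = -200 + 56*((-10*5 - 3*(-9)) - 2*13) = -200 + 56*((-50 + 27) - 26) = -200 + 56*(-23 - 26) = -200 + 56*(-49) = -200 - 2744 = -2944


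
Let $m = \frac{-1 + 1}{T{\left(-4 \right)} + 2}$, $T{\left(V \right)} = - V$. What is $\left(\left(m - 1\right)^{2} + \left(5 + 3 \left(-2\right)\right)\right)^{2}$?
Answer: $0$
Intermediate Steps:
$m = 0$ ($m = \frac{-1 + 1}{\left(-1\right) \left(-4\right) + 2} = \frac{0}{4 + 2} = \frac{0}{6} = 0 \cdot \frac{1}{6} = 0$)
$\left(\left(m - 1\right)^{2} + \left(5 + 3 \left(-2\right)\right)\right)^{2} = \left(\left(0 - 1\right)^{2} + \left(5 + 3 \left(-2\right)\right)\right)^{2} = \left(\left(-1\right)^{2} + \left(5 - 6\right)\right)^{2} = \left(1 - 1\right)^{2} = 0^{2} = 0$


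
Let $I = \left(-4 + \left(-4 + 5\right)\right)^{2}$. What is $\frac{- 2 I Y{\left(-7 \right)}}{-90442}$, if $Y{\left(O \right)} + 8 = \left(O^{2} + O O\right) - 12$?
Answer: $\frac{702}{45221} \approx 0.015524$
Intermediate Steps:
$I = 9$ ($I = \left(-4 + 1\right)^{2} = \left(-3\right)^{2} = 9$)
$Y{\left(O \right)} = -20 + 2 O^{2}$ ($Y{\left(O \right)} = -8 - \left(12 - O^{2} - O O\right) = -8 + \left(\left(O^{2} + O^{2}\right) - 12\right) = -8 + \left(2 O^{2} - 12\right) = -8 + \left(-12 + 2 O^{2}\right) = -20 + 2 O^{2}$)
$\frac{- 2 I Y{\left(-7 \right)}}{-90442} = \frac{\left(-2\right) 9 \left(-20 + 2 \left(-7\right)^{2}\right)}{-90442} = - 18 \left(-20 + 2 \cdot 49\right) \left(- \frac{1}{90442}\right) = - 18 \left(-20 + 98\right) \left(- \frac{1}{90442}\right) = \left(-18\right) 78 \left(- \frac{1}{90442}\right) = \left(-1404\right) \left(- \frac{1}{90442}\right) = \frac{702}{45221}$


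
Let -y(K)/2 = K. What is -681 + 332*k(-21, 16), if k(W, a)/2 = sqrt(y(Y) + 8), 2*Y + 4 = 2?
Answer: -681 + 664*sqrt(10) ≈ 1418.8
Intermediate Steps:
Y = -1 (Y = -2 + (1/2)*2 = -2 + 1 = -1)
y(K) = -2*K
k(W, a) = 2*sqrt(10) (k(W, a) = 2*sqrt(-2*(-1) + 8) = 2*sqrt(2 + 8) = 2*sqrt(10))
-681 + 332*k(-21, 16) = -681 + 332*(2*sqrt(10)) = -681 + 664*sqrt(10)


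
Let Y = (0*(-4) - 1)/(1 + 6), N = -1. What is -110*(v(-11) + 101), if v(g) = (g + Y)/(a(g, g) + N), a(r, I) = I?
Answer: -78485/7 ≈ -11212.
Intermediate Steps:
Y = -⅐ (Y = (0 - 1)/7 = -1*⅐ = -⅐ ≈ -0.14286)
v(g) = (-⅐ + g)/(-1 + g) (v(g) = (g - ⅐)/(g - 1) = (-⅐ + g)/(-1 + g))
-110*(v(-11) + 101) = -110*((-⅐ - 11)/(-1 - 11) + 101) = -110*(-78/7/(-12) + 101) = -110*(-1/12*(-78/7) + 101) = -110*(13/14 + 101) = -110*1427/14 = -78485/7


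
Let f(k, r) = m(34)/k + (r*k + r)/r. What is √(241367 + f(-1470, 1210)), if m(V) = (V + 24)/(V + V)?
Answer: √3057476012805/3570 ≈ 489.79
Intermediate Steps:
m(V) = (24 + V)/(2*V) (m(V) = (24 + V)/((2*V)) = (24 + V)*(1/(2*V)) = (24 + V)/(2*V))
f(k, r) = 29/(34*k) + (r + k*r)/r (f(k, r) = ((½)*(24 + 34)/34)/k + (r*k + r)/r = ((½)*(1/34)*58)/k + (k*r + r)/r = 29/(34*k) + (r + k*r)/r)
√(241367 + f(-1470, 1210)) = √(241367 + (1 - 1470 + (29/34)/(-1470))) = √(241367 + (1 - 1470 + (29/34)*(-1/1470))) = √(241367 + (1 - 1470 - 29/49980)) = √(241367 - 73420649/49980) = √(11990102011/49980) = √3057476012805/3570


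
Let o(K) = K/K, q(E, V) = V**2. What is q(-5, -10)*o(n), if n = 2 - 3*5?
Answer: 100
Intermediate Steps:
n = -13 (n = 2 - 15 = -13)
o(K) = 1
q(-5, -10)*o(n) = (-10)**2*1 = 100*1 = 100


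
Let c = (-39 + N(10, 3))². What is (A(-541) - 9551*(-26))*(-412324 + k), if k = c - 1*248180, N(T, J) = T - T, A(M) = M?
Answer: -163286102655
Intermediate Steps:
N(T, J) = 0
c = 1521 (c = (-39 + 0)² = (-39)² = 1521)
k = -246659 (k = 1521 - 1*248180 = 1521 - 248180 = -246659)
(A(-541) - 9551*(-26))*(-412324 + k) = (-541 - 9551*(-26))*(-412324 - 246659) = (-541 + 248326)*(-658983) = 247785*(-658983) = -163286102655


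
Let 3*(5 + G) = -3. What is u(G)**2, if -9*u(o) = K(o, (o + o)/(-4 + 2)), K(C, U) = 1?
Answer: 1/81 ≈ 0.012346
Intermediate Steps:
G = -6 (G = -5 + (1/3)*(-3) = -5 - 1 = -6)
u(o) = -1/9 (u(o) = -1/9*1 = -1/9)
u(G)**2 = (-1/9)**2 = 1/81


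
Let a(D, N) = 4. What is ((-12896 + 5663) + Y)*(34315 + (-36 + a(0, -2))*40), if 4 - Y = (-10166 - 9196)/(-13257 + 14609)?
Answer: -161115758305/676 ≈ -2.3834e+8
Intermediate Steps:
Y = 12385/676 (Y = 4 - (-10166 - 9196)/(-13257 + 14609) = 4 - (-19362)/1352 = 4 - 1*(-9681/676) = 4 + 9681/676 = 12385/676 ≈ 18.321)
((-12896 + 5663) + Y)*(34315 + (-36 + a(0, -2))*40) = ((-12896 + 5663) + 12385/676)*(34315 + (-36 + 4)*40) = (-7233 + 12385/676)*(34315 - 32*40) = -4877123*(34315 - 1280)/676 = -4877123/676*33035 = -161115758305/676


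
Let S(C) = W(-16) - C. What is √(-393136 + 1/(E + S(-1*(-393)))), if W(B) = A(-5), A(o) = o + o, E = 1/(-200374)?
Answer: I*√2563513779714320958546/80750723 ≈ 627.01*I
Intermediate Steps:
E = -1/200374 ≈ -4.9907e-6
A(o) = 2*o
W(B) = -10 (W(B) = 2*(-5) = -10)
S(C) = -10 - C
√(-393136 + 1/(E + S(-1*(-393)))) = √(-393136 + 1/(-1/200374 + (-10 - (-1)*(-393)))) = √(-393136 + 1/(-1/200374 + (-10 - 1*393))) = √(-393136 + 1/(-1/200374 + (-10 - 393))) = √(-393136 + 1/(-1/200374 - 403)) = √(-393136 + 1/(-80750723/200374)) = √(-393136 - 200374/80750723) = √(-31746016437702/80750723) = I*√2563513779714320958546/80750723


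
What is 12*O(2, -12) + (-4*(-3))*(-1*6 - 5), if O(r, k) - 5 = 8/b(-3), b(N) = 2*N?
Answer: -88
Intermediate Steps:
O(r, k) = 11/3 (O(r, k) = 5 + 8/((2*(-3))) = 5 + 8/(-6) = 5 + 8*(-1/6) = 5 - 4/3 = 11/3)
12*O(2, -12) + (-4*(-3))*(-1*6 - 5) = 12*(11/3) + (-4*(-3))*(-1*6 - 5) = 44 + 12*(-6 - 5) = 44 + 12*(-11) = 44 - 132 = -88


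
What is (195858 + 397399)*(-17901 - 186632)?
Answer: -121340633981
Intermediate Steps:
(195858 + 397399)*(-17901 - 186632) = 593257*(-204533) = -121340633981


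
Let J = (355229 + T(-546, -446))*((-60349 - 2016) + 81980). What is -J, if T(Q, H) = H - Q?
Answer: -6969778335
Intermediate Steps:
J = 6969778335 (J = (355229 + (-446 - 1*(-546)))*((-60349 - 2016) + 81980) = (355229 + (-446 + 546))*(-62365 + 81980) = (355229 + 100)*19615 = 355329*19615 = 6969778335)
-J = -1*6969778335 = -6969778335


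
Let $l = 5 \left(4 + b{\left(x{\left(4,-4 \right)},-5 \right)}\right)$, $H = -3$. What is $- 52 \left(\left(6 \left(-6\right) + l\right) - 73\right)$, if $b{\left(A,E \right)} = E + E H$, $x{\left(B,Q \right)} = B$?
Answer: $2028$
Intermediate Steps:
$b{\left(A,E \right)} = - 2 E$ ($b{\left(A,E \right)} = E + E \left(-3\right) = E - 3 E = - 2 E$)
$l = 70$ ($l = 5 \left(4 - -10\right) = 5 \left(4 + 10\right) = 5 \cdot 14 = 70$)
$- 52 \left(\left(6 \left(-6\right) + l\right) - 73\right) = - 52 \left(\left(6 \left(-6\right) + 70\right) - 73\right) = - 52 \left(\left(-36 + 70\right) - 73\right) = - 52 \left(34 - 73\right) = \left(-52\right) \left(-39\right) = 2028$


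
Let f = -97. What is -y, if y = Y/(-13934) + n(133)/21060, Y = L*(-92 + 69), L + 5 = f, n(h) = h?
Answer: 23776769/146725020 ≈ 0.16205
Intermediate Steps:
L = -102 (L = -5 - 97 = -102)
Y = 2346 (Y = -102*(-92 + 69) = -102*(-23) = 2346)
y = -23776769/146725020 (y = 2346/(-13934) + 133/21060 = 2346*(-1/13934) + 133*(1/21060) = -1173/6967 + 133/21060 = -23776769/146725020 ≈ -0.16205)
-y = -1*(-23776769/146725020) = 23776769/146725020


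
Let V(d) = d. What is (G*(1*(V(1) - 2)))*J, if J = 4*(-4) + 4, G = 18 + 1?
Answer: 228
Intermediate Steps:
G = 19
J = -12 (J = -16 + 4 = -12)
(G*(1*(V(1) - 2)))*J = (19*(1*(1 - 2)))*(-12) = (19*(1*(-1)))*(-12) = (19*(-1))*(-12) = -19*(-12) = 228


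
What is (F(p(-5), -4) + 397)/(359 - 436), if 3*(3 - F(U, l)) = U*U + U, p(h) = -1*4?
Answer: -36/7 ≈ -5.1429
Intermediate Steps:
p(h) = -4
F(U, l) = 3 - U/3 - U²/3 (F(U, l) = 3 - (U*U + U)/3 = 3 - (U² + U)/3 = 3 - (U + U²)/3 = 3 + (-U/3 - U²/3) = 3 - U/3 - U²/3)
(F(p(-5), -4) + 397)/(359 - 436) = ((3 - ⅓*(-4) - ⅓*(-4)²) + 397)/(359 - 436) = ((3 + 4/3 - ⅓*16) + 397)/(-77) = ((3 + 4/3 - 16/3) + 397)*(-1/77) = (-1 + 397)*(-1/77) = 396*(-1/77) = -36/7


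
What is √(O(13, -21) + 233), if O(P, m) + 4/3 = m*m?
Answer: √6054/3 ≈ 25.936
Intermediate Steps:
O(P, m) = -4/3 + m² (O(P, m) = -4/3 + m*m = -4/3 + m²)
√(O(13, -21) + 233) = √((-4/3 + (-21)²) + 233) = √((-4/3 + 441) + 233) = √(1319/3 + 233) = √(2018/3) = √6054/3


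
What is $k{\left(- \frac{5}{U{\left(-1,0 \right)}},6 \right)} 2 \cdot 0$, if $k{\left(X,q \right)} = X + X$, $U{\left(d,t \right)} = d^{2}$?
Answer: $0$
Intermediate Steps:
$k{\left(X,q \right)} = 2 X$
$k{\left(- \frac{5}{U{\left(-1,0 \right)}},6 \right)} 2 \cdot 0 = 2 \left(- \frac{5}{\left(-1\right)^{2}}\right) 2 \cdot 0 = 2 \left(- \frac{5}{1}\right) 2 \cdot 0 = 2 \left(\left(-5\right) 1\right) 2 \cdot 0 = 2 \left(-5\right) 2 \cdot 0 = \left(-10\right) 2 \cdot 0 = \left(-20\right) 0 = 0$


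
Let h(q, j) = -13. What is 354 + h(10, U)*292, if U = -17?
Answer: -3442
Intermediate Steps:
354 + h(10, U)*292 = 354 - 13*292 = 354 - 3796 = -3442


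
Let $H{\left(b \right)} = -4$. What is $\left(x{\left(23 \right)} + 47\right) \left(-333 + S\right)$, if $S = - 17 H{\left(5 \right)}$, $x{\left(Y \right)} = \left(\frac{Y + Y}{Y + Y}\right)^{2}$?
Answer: $-12720$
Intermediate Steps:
$x{\left(Y \right)} = 1$ ($x{\left(Y \right)} = \left(\frac{2 Y}{2 Y}\right)^{2} = \left(2 Y \frac{1}{2 Y}\right)^{2} = 1^{2} = 1$)
$S = 68$ ($S = \left(-17\right) \left(-4\right) = 68$)
$\left(x{\left(23 \right)} + 47\right) \left(-333 + S\right) = \left(1 + 47\right) \left(-333 + 68\right) = 48 \left(-265\right) = -12720$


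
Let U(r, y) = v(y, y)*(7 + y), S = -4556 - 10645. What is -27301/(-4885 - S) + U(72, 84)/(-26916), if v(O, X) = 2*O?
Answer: -74378727/23138788 ≈ -3.2145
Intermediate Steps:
S = -15201
U(r, y) = 2*y*(7 + y) (U(r, y) = (2*y)*(7 + y) = 2*y*(7 + y))
-27301/(-4885 - S) + U(72, 84)/(-26916) = -27301/(-4885 - 1*(-15201)) + (2*84*(7 + 84))/(-26916) = -27301/(-4885 + 15201) + (2*84*91)*(-1/26916) = -27301/10316 + 15288*(-1/26916) = -27301*1/10316 - 1274/2243 = -27301/10316 - 1274/2243 = -74378727/23138788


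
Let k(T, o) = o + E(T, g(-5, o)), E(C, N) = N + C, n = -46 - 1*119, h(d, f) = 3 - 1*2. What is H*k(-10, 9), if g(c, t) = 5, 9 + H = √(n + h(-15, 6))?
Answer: -36 + 8*I*√41 ≈ -36.0 + 51.225*I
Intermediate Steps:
h(d, f) = 1 (h(d, f) = 3 - 2 = 1)
n = -165 (n = -46 - 119 = -165)
H = -9 + 2*I*√41 (H = -9 + √(-165 + 1) = -9 + √(-164) = -9 + 2*I*√41 ≈ -9.0 + 12.806*I)
E(C, N) = C + N
k(T, o) = 5 + T + o (k(T, o) = o + (T + 5) = o + (5 + T) = 5 + T + o)
H*k(-10, 9) = (-9 + 2*I*√41)*(5 - 10 + 9) = (-9 + 2*I*√41)*4 = -36 + 8*I*√41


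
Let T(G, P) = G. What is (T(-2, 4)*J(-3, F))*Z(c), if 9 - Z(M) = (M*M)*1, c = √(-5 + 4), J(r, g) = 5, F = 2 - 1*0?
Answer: -100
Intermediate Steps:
F = 2 (F = 2 + 0 = 2)
c = I (c = √(-1) = I ≈ 1.0*I)
Z(M) = 9 - M² (Z(M) = 9 - M*M = 9 - M²)
(T(-2, 4)*J(-3, F))*Z(c) = (-2*5)*(9 - I²) = -10*(9 - 1*(-1)) = -10*(9 + 1) = -10*10 = -100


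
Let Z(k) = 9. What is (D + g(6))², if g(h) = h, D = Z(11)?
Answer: 225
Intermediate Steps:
D = 9
(D + g(6))² = (9 + 6)² = 15² = 225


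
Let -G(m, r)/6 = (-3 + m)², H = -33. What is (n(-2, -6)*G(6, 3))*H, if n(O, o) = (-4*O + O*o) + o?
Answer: 24948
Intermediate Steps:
n(O, o) = o - 4*O + O*o
G(m, r) = -6*(-3 + m)²
(n(-2, -6)*G(6, 3))*H = ((-6 - 4*(-2) - 2*(-6))*(-6*(-3 + 6)²))*(-33) = ((-6 + 8 + 12)*(-6*3²))*(-33) = (14*(-6*9))*(-33) = (14*(-54))*(-33) = -756*(-33) = 24948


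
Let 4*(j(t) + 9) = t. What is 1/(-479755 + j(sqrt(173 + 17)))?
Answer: -3838112/1841387965473 - 2*sqrt(190)/1841387965473 ≈ -2.0844e-6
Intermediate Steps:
j(t) = -9 + t/4
1/(-479755 + j(sqrt(173 + 17))) = 1/(-479755 + (-9 + sqrt(173 + 17)/4)) = 1/(-479755 + (-9 + sqrt(190)/4)) = 1/(-479764 + sqrt(190)/4)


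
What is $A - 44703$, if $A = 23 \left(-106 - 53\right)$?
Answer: $-48360$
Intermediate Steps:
$A = -3657$ ($A = 23 \left(-159\right) = -3657$)
$A - 44703 = -3657 - 44703 = -48360$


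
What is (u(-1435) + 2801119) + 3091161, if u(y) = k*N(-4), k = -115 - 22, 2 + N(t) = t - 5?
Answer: 5893787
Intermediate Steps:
N(t) = -7 + t (N(t) = -2 + (t - 5) = -2 + (-5 + t) = -7 + t)
k = -137
u(y) = 1507 (u(y) = -137*(-7 - 4) = -137*(-11) = 1507)
(u(-1435) + 2801119) + 3091161 = (1507 + 2801119) + 3091161 = 2802626 + 3091161 = 5893787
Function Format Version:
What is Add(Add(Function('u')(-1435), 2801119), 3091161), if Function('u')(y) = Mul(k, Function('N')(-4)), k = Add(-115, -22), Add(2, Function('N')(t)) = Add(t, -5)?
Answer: 5893787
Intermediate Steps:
Function('N')(t) = Add(-7, t) (Function('N')(t) = Add(-2, Add(t, -5)) = Add(-2, Add(-5, t)) = Add(-7, t))
k = -137
Function('u')(y) = 1507 (Function('u')(y) = Mul(-137, Add(-7, -4)) = Mul(-137, -11) = 1507)
Add(Add(Function('u')(-1435), 2801119), 3091161) = Add(Add(1507, 2801119), 3091161) = Add(2802626, 3091161) = 5893787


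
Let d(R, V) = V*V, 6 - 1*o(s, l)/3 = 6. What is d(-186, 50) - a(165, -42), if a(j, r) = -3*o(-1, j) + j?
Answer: 2335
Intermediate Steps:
o(s, l) = 0 (o(s, l) = 18 - 3*6 = 18 - 18 = 0)
d(R, V) = V²
a(j, r) = j (a(j, r) = -3*0 + j = 0 + j = j)
d(-186, 50) - a(165, -42) = 50² - 1*165 = 2500 - 165 = 2335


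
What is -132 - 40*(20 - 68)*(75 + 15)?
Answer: 172668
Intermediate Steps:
-132 - 40*(20 - 68)*(75 + 15) = -132 - (-1920)*90 = -132 - 40*(-4320) = -132 + 172800 = 172668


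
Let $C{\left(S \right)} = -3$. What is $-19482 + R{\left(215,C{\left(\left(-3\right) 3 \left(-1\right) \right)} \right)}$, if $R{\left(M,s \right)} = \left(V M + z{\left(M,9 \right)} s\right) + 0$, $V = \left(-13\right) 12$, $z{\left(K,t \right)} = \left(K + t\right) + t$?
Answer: $-53721$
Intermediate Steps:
$z{\left(K,t \right)} = K + 2 t$
$V = -156$
$R{\left(M,s \right)} = - 156 M + s \left(18 + M\right)$ ($R{\left(M,s \right)} = \left(- 156 M + \left(M + 2 \cdot 9\right) s\right) + 0 = \left(- 156 M + \left(M + 18\right) s\right) + 0 = \left(- 156 M + \left(18 + M\right) s\right) + 0 = \left(- 156 M + s \left(18 + M\right)\right) + 0 = - 156 M + s \left(18 + M\right)$)
$-19482 + R{\left(215,C{\left(\left(-3\right) 3 \left(-1\right) \right)} \right)} = -19482 - \left(33540 + 3 \left(18 + 215\right)\right) = -19482 - 34239 = -53721$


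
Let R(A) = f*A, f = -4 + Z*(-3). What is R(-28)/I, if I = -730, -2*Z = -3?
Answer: -119/365 ≈ -0.32603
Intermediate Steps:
Z = 3/2 (Z = -½*(-3) = 3/2 ≈ 1.5000)
f = -17/2 (f = -4 + (3/2)*(-3) = -4 - 9/2 = -17/2 ≈ -8.5000)
R(A) = -17*A/2
R(-28)/I = -17/2*(-28)/(-730) = 238*(-1/730) = -119/365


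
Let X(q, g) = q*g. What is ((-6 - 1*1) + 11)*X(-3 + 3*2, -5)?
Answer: -60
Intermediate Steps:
X(q, g) = g*q
((-6 - 1*1) + 11)*X(-3 + 3*2, -5) = ((-6 - 1*1) + 11)*(-5*(-3 + 3*2)) = ((-6 - 1) + 11)*(-5*(-3 + 6)) = (-7 + 11)*(-5*3) = 4*(-15) = -60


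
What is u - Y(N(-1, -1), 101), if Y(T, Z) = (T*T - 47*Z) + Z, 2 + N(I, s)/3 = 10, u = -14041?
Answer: -9971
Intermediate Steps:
N(I, s) = 24 (N(I, s) = -6 + 3*10 = -6 + 30 = 24)
Y(T, Z) = T² - 46*Z (Y(T, Z) = (T² - 47*Z) + Z = T² - 46*Z)
u - Y(N(-1, -1), 101) = -14041 - (24² - 46*101) = -14041 - (576 - 4646) = -14041 - 1*(-4070) = -14041 + 4070 = -9971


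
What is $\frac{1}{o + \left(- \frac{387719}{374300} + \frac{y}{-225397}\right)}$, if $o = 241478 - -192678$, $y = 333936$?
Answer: $\frac{4440320900}{1927780782610703} \approx 2.3033 \cdot 10^{-6}$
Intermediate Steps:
$o = 434156$ ($o = 241478 + 192678 = 434156$)
$\frac{1}{o + \left(- \frac{387719}{374300} + \frac{y}{-225397}\right)} = \frac{1}{434156 + \left(- \frac{387719}{374300} + \frac{333936}{-225397}\right)} = \frac{1}{434156 + \left(\left(-387719\right) \frac{1}{374300} + 333936 \left(- \frac{1}{225397}\right)\right)} = \frac{1}{434156 - \frac{11178049697}{4440320900}} = \frac{1}{\frac{1927780782610703}{4440320900}} = \frac{4440320900}{1927780782610703}$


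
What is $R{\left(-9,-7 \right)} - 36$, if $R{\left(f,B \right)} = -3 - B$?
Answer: $-32$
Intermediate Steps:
$R{\left(-9,-7 \right)} - 36 = \left(-3 - -7\right) - 36 = \left(-3 + 7\right) - 36 = 4 - 36 = -32$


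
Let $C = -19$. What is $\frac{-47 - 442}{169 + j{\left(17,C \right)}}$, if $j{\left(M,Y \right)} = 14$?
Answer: $- \frac{163}{61} \approx -2.6721$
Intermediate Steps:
$\frac{-47 - 442}{169 + j{\left(17,C \right)}} = \frac{-47 - 442}{169 + 14} = - \frac{489}{183} = \left(-489\right) \frac{1}{183} = - \frac{163}{61}$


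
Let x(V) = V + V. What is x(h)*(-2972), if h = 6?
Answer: -35664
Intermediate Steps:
x(V) = 2*V
x(h)*(-2972) = (2*6)*(-2972) = 12*(-2972) = -35664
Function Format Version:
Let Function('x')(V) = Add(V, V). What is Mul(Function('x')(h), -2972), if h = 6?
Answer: -35664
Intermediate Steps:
Function('x')(V) = Mul(2, V)
Mul(Function('x')(h), -2972) = Mul(Mul(2, 6), -2972) = Mul(12, -2972) = -35664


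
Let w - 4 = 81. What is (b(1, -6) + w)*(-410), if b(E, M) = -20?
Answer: -26650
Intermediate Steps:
w = 85 (w = 4 + 81 = 85)
(b(1, -6) + w)*(-410) = (-20 + 85)*(-410) = 65*(-410) = -26650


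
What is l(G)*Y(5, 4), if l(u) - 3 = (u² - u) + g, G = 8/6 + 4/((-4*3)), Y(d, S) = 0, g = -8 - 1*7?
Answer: 0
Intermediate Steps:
g = -15 (g = -8 - 7 = -15)
G = 1 (G = 8*(⅙) + 4/(-12) = 4/3 + 4*(-1/12) = 4/3 - ⅓ = 1)
l(u) = -12 + u² - u (l(u) = 3 + ((u² - u) - 15) = 3 + (-15 + u² - u) = -12 + u² - u)
l(G)*Y(5, 4) = (-12 + 1² - 1*1)*0 = (-12 + 1 - 1)*0 = -12*0 = 0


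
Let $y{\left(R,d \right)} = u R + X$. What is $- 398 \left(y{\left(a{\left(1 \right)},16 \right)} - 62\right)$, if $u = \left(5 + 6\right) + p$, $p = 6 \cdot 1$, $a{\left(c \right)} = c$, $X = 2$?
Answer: $17114$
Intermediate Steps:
$p = 6$
$u = 17$ ($u = \left(5 + 6\right) + 6 = 11 + 6 = 17$)
$y{\left(R,d \right)} = 2 + 17 R$ ($y{\left(R,d \right)} = 17 R + 2 = 2 + 17 R$)
$- 398 \left(y{\left(a{\left(1 \right)},16 \right)} - 62\right) = - 398 \left(\left(2 + 17 \cdot 1\right) - 62\right) = - 398 \left(\left(2 + 17\right) - 62\right) = - 398 \left(19 - 62\right) = \left(-398\right) \left(-43\right) = 17114$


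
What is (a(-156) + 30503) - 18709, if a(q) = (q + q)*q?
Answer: 60466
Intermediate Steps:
a(q) = 2*q² (a(q) = (2*q)*q = 2*q²)
(a(-156) + 30503) - 18709 = (2*(-156)² + 30503) - 18709 = (2*24336 + 30503) - 18709 = (48672 + 30503) - 18709 = 79175 - 18709 = 60466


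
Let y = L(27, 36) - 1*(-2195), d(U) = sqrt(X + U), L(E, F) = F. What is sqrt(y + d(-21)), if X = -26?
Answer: sqrt(2231 + I*sqrt(47)) ≈ 47.234 + 0.07257*I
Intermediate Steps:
d(U) = sqrt(-26 + U)
y = 2231 (y = 36 - 1*(-2195) = 36 + 2195 = 2231)
sqrt(y + d(-21)) = sqrt(2231 + sqrt(-26 - 21)) = sqrt(2231 + sqrt(-47)) = sqrt(2231 + I*sqrt(47))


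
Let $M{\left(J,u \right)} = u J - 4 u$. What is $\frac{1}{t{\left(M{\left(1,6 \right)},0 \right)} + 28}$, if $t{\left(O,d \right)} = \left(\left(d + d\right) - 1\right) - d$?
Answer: $\frac{1}{27} \approx 0.037037$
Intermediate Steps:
$M{\left(J,u \right)} = - 4 u + J u$ ($M{\left(J,u \right)} = J u - 4 u = - 4 u + J u$)
$t{\left(O,d \right)} = -1 + d$ ($t{\left(O,d \right)} = \left(2 d - 1\right) - d = \left(-1 + 2 d\right) - d = -1 + d$)
$\frac{1}{t{\left(M{\left(1,6 \right)},0 \right)} + 28} = \frac{1}{\left(-1 + 0\right) + 28} = \frac{1}{-1 + 28} = \frac{1}{27}$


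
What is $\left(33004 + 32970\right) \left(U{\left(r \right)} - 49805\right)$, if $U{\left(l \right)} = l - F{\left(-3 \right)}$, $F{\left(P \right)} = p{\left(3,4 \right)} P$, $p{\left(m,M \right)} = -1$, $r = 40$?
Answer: $-3283394032$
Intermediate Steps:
$F{\left(P \right)} = - P$
$U{\left(l \right)} = -3 + l$ ($U{\left(l \right)} = l - \left(-1\right) \left(-3\right) = l - 3 = -3 + l$)
$\left(33004 + 32970\right) \left(U{\left(r \right)} - 49805\right) = \left(33004 + 32970\right) \left(\left(-3 + 40\right) - 49805\right) = 65974 \left(37 - 49805\right) = 65974 \left(-49768\right) = -3283394032$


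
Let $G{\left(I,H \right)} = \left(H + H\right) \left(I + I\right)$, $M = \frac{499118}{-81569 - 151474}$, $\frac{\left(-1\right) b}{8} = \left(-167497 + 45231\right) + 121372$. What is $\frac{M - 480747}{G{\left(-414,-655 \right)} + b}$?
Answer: $- \frac{112035222239}{254443804776} \approx -0.44031$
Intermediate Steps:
$b = 7152$ ($b = - 8 \left(\left(-167497 + 45231\right) + 121372\right) = - 8 \left(-122266 + 121372\right) = \left(-8\right) \left(-894\right) = 7152$)
$M = - \frac{499118}{233043}$ ($M = \frac{499118}{-233043} = 499118 \left(- \frac{1}{233043}\right) = - \frac{499118}{233043} \approx -2.1417$)
$G{\left(I,H \right)} = 4 H I$ ($G{\left(I,H \right)} = 2 H 2 I = 4 H I$)
$\frac{M - 480747}{G{\left(-414,-655 \right)} + b} = \frac{- \frac{499118}{233043} - 480747}{4 \left(-655\right) \left(-414\right) + 7152} = - \frac{112035222239}{233043 \left(1084680 + 7152\right)} = - \frac{112035222239}{233043 \cdot 1091832} = \left(- \frac{112035222239}{233043}\right) \frac{1}{1091832} = - \frac{112035222239}{254443804776}$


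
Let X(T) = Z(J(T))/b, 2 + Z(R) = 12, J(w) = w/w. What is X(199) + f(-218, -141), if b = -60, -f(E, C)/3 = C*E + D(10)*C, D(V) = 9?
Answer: -530443/6 ≈ -88407.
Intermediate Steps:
J(w) = 1
Z(R) = 10 (Z(R) = -2 + 12 = 10)
f(E, C) = -27*C - 3*C*E (f(E, C) = -3*(C*E + 9*C) = -3*(9*C + C*E) = -27*C - 3*C*E)
X(T) = -⅙ (X(T) = 10/(-60) = 10*(-1/60) = -⅙)
X(199) + f(-218, -141) = -⅙ - 3*(-141)*(9 - 218) = -⅙ - 3*(-141)*(-209) = -⅙ - 88407 = -530443/6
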